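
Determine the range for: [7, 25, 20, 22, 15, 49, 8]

42

Step 1: Identify the maximum value: max = 49
Step 2: Identify the minimum value: min = 7
Step 3: Range = max - min = 49 - 7 = 42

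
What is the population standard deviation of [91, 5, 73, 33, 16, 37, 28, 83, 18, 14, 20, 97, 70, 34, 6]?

30.9853

Step 1: Compute the mean: 41.6667
Step 2: Sum of squared deviations from the mean: 14401.3333
Step 3: Population variance = 14401.3333 / 15 = 960.0889
Step 4: Standard deviation = sqrt(960.0889) = 30.9853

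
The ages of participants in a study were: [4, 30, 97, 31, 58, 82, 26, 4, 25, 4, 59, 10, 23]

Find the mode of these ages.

4

Step 1: Count the frequency of each value:
  4: appears 3 time(s)
  10: appears 1 time(s)
  23: appears 1 time(s)
  25: appears 1 time(s)
  26: appears 1 time(s)
  30: appears 1 time(s)
  31: appears 1 time(s)
  58: appears 1 time(s)
  59: appears 1 time(s)
  82: appears 1 time(s)
  97: appears 1 time(s)
Step 2: The value 4 appears most frequently (3 times).
Step 3: Mode = 4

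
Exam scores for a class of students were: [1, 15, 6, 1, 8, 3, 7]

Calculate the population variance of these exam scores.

20.6939

Step 1: Compute the mean: (1 + 15 + 6 + 1 + 8 + 3 + 7) / 7 = 5.8571
Step 2: Compute squared deviations from the mean:
  (1 - 5.8571)^2 = 23.5918
  (15 - 5.8571)^2 = 83.5918
  (6 - 5.8571)^2 = 0.0204
  (1 - 5.8571)^2 = 23.5918
  (8 - 5.8571)^2 = 4.5918
  (3 - 5.8571)^2 = 8.1633
  (7 - 5.8571)^2 = 1.3061
Step 3: Sum of squared deviations = 144.8571
Step 4: Population variance = 144.8571 / 7 = 20.6939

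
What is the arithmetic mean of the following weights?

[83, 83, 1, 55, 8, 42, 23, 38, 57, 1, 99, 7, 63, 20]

41.4286

Step 1: Sum all values: 83 + 83 + 1 + 55 + 8 + 42 + 23 + 38 + 57 + 1 + 99 + 7 + 63 + 20 = 580
Step 2: Count the number of values: n = 14
Step 3: Mean = sum / n = 580 / 14 = 41.4286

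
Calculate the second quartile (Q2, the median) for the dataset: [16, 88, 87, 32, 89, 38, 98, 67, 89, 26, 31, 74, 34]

67

Step 1: Sort the data: [16, 26, 31, 32, 34, 38, 67, 74, 87, 88, 89, 89, 98]
Step 2: n = 13
Step 3: Q2 is the median. Since n is odd, it is the middle value at position 7: 67
Step 4: Q2 = 67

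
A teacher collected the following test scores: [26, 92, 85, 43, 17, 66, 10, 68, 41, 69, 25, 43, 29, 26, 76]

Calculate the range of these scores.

82

Step 1: Identify the maximum value: max = 92
Step 2: Identify the minimum value: min = 10
Step 3: Range = max - min = 92 - 10 = 82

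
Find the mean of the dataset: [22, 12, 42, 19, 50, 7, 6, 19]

22.125

Step 1: Sum all values: 22 + 12 + 42 + 19 + 50 + 7 + 6 + 19 = 177
Step 2: Count the number of values: n = 8
Step 3: Mean = sum / n = 177 / 8 = 22.125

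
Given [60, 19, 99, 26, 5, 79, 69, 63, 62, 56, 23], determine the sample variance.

833.2

Step 1: Compute the mean: (60 + 19 + 99 + 26 + 5 + 79 + 69 + 63 + 62 + 56 + 23) / 11 = 51
Step 2: Compute squared deviations from the mean:
  (60 - 51)^2 = 81
  (19 - 51)^2 = 1024
  (99 - 51)^2 = 2304
  (26 - 51)^2 = 625
  (5 - 51)^2 = 2116
  (79 - 51)^2 = 784
  (69 - 51)^2 = 324
  (63 - 51)^2 = 144
  (62 - 51)^2 = 121
  (56 - 51)^2 = 25
  (23 - 51)^2 = 784
Step 3: Sum of squared deviations = 8332
Step 4: Sample variance = 8332 / 10 = 833.2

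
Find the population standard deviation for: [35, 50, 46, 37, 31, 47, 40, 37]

6.2036

Step 1: Compute the mean: 40.375
Step 2: Sum of squared deviations from the mean: 307.875
Step 3: Population variance = 307.875 / 8 = 38.4844
Step 4: Standard deviation = sqrt(38.4844) = 6.2036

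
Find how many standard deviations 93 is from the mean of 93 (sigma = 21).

0

Step 1: Recall the z-score formula: z = (x - mu) / sigma
Step 2: Substitute values: z = (93 - 93) / 21
Step 3: z = 0 / 21 = 0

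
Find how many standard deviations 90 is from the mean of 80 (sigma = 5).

2

Step 1: Recall the z-score formula: z = (x - mu) / sigma
Step 2: Substitute values: z = (90 - 80) / 5
Step 3: z = 10 / 5 = 2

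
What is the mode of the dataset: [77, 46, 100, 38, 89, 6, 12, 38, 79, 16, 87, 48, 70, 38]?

38

Step 1: Count the frequency of each value:
  6: appears 1 time(s)
  12: appears 1 time(s)
  16: appears 1 time(s)
  38: appears 3 time(s)
  46: appears 1 time(s)
  48: appears 1 time(s)
  70: appears 1 time(s)
  77: appears 1 time(s)
  79: appears 1 time(s)
  87: appears 1 time(s)
  89: appears 1 time(s)
  100: appears 1 time(s)
Step 2: The value 38 appears most frequently (3 times).
Step 3: Mode = 38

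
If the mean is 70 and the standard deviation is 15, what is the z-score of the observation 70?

0

Step 1: Recall the z-score formula: z = (x - mu) / sigma
Step 2: Substitute values: z = (70 - 70) / 15
Step 3: z = 0 / 15 = 0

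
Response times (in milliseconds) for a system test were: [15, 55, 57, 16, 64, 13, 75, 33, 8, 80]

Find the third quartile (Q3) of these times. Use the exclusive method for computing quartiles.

66.75

Step 1: Sort the data: [8, 13, 15, 16, 33, 55, 57, 64, 75, 80]
Step 2: n = 10
Step 3: Using the exclusive quartile method:
  Q1 = 14.5
  Q2 (median) = 44
  Q3 = 66.75
  IQR = Q3 - Q1 = 66.75 - 14.5 = 52.25
Step 4: Q3 = 66.75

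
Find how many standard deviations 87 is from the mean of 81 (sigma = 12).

0.5

Step 1: Recall the z-score formula: z = (x - mu) / sigma
Step 2: Substitute values: z = (87 - 81) / 12
Step 3: z = 6 / 12 = 0.5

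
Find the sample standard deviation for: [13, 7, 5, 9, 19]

5.5498

Step 1: Compute the mean: 10.6
Step 2: Sum of squared deviations from the mean: 123.2
Step 3: Sample variance = 123.2 / 4 = 30.8
Step 4: Standard deviation = sqrt(30.8) = 5.5498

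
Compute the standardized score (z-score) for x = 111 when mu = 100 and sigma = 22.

0.5

Step 1: Recall the z-score formula: z = (x - mu) / sigma
Step 2: Substitute values: z = (111 - 100) / 22
Step 3: z = 11 / 22 = 0.5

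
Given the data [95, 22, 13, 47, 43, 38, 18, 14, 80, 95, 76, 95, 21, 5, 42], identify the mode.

95

Step 1: Count the frequency of each value:
  5: appears 1 time(s)
  13: appears 1 time(s)
  14: appears 1 time(s)
  18: appears 1 time(s)
  21: appears 1 time(s)
  22: appears 1 time(s)
  38: appears 1 time(s)
  42: appears 1 time(s)
  43: appears 1 time(s)
  47: appears 1 time(s)
  76: appears 1 time(s)
  80: appears 1 time(s)
  95: appears 3 time(s)
Step 2: The value 95 appears most frequently (3 times).
Step 3: Mode = 95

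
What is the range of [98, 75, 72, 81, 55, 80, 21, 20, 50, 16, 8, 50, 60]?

90

Step 1: Identify the maximum value: max = 98
Step 2: Identify the minimum value: min = 8
Step 3: Range = max - min = 98 - 8 = 90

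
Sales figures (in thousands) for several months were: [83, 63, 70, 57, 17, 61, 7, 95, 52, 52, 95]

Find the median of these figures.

61

Step 1: Sort the data in ascending order: [7, 17, 52, 52, 57, 61, 63, 70, 83, 95, 95]
Step 2: The number of values is n = 11.
Step 3: Since n is odd, the median is the middle value at position 6: 61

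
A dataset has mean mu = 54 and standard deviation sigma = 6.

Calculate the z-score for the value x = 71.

2.8333

Step 1: Recall the z-score formula: z = (x - mu) / sigma
Step 2: Substitute values: z = (71 - 54) / 6
Step 3: z = 17 / 6 = 2.8333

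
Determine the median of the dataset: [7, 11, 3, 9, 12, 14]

10

Step 1: Sort the data in ascending order: [3, 7, 9, 11, 12, 14]
Step 2: The number of values is n = 6.
Step 3: Since n is even, the median is the average of positions 3 and 4:
  Median = (9 + 11) / 2 = 10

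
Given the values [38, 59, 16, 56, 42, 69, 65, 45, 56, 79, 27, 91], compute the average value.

53.5833

Step 1: Sum all values: 38 + 59 + 16 + 56 + 42 + 69 + 65 + 45 + 56 + 79 + 27 + 91 = 643
Step 2: Count the number of values: n = 12
Step 3: Mean = sum / n = 643 / 12 = 53.5833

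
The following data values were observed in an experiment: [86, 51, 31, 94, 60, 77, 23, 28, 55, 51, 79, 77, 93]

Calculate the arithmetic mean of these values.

61.9231

Step 1: Sum all values: 86 + 51 + 31 + 94 + 60 + 77 + 23 + 28 + 55 + 51 + 79 + 77 + 93 = 805
Step 2: Count the number of values: n = 13
Step 3: Mean = sum / n = 805 / 13 = 61.9231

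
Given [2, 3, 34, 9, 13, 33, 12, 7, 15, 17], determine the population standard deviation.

10.5475

Step 1: Compute the mean: 14.5
Step 2: Sum of squared deviations from the mean: 1112.5
Step 3: Population variance = 1112.5 / 10 = 111.25
Step 4: Standard deviation = sqrt(111.25) = 10.5475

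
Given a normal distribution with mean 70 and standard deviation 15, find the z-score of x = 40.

-2

Step 1: Recall the z-score formula: z = (x - mu) / sigma
Step 2: Substitute values: z = (40 - 70) / 15
Step 3: z = -30 / 15 = -2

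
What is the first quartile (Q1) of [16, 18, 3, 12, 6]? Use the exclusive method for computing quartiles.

4.5

Step 1: Sort the data: [3, 6, 12, 16, 18]
Step 2: n = 5
Step 3: Using the exclusive quartile method:
  Q1 = 4.5
  Q2 (median) = 12
  Q3 = 17
  IQR = Q3 - Q1 = 17 - 4.5 = 12.5
Step 4: Q1 = 4.5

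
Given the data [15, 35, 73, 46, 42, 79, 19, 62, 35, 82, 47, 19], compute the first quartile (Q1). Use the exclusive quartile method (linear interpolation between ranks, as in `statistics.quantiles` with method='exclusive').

23

Step 1: Sort the data: [15, 19, 19, 35, 35, 42, 46, 47, 62, 73, 79, 82]
Step 2: n = 12
Step 3: Using the exclusive quartile method:
  Q1 = 23
  Q2 (median) = 44
  Q3 = 70.25
  IQR = Q3 - Q1 = 70.25 - 23 = 47.25
Step 4: Q1 = 23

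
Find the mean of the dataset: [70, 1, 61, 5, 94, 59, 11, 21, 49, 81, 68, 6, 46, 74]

46.1429

Step 1: Sum all values: 70 + 1 + 61 + 5 + 94 + 59 + 11 + 21 + 49 + 81 + 68 + 6 + 46 + 74 = 646
Step 2: Count the number of values: n = 14
Step 3: Mean = sum / n = 646 / 14 = 46.1429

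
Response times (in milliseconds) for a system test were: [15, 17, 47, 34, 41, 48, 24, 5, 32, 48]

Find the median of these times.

33

Step 1: Sort the data in ascending order: [5, 15, 17, 24, 32, 34, 41, 47, 48, 48]
Step 2: The number of values is n = 10.
Step 3: Since n is even, the median is the average of positions 5 and 6:
  Median = (32 + 34) / 2 = 33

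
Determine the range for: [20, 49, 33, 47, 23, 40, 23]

29

Step 1: Identify the maximum value: max = 49
Step 2: Identify the minimum value: min = 20
Step 3: Range = max - min = 49 - 20 = 29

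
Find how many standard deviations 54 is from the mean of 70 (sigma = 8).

-2

Step 1: Recall the z-score formula: z = (x - mu) / sigma
Step 2: Substitute values: z = (54 - 70) / 8
Step 3: z = -16 / 8 = -2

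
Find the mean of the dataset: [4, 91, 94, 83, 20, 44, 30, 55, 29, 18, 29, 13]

42.5

Step 1: Sum all values: 4 + 91 + 94 + 83 + 20 + 44 + 30 + 55 + 29 + 18 + 29 + 13 = 510
Step 2: Count the number of values: n = 12
Step 3: Mean = sum / n = 510 / 12 = 42.5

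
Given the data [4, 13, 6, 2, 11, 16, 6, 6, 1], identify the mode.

6

Step 1: Count the frequency of each value:
  1: appears 1 time(s)
  2: appears 1 time(s)
  4: appears 1 time(s)
  6: appears 3 time(s)
  11: appears 1 time(s)
  13: appears 1 time(s)
  16: appears 1 time(s)
Step 2: The value 6 appears most frequently (3 times).
Step 3: Mode = 6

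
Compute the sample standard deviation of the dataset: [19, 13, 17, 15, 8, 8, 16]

4.3095

Step 1: Compute the mean: 13.7143
Step 2: Sum of squared deviations from the mean: 111.4286
Step 3: Sample variance = 111.4286 / 6 = 18.5714
Step 4: Standard deviation = sqrt(18.5714) = 4.3095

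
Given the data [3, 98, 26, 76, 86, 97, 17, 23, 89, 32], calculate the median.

54

Step 1: Sort the data in ascending order: [3, 17, 23, 26, 32, 76, 86, 89, 97, 98]
Step 2: The number of values is n = 10.
Step 3: Since n is even, the median is the average of positions 5 and 6:
  Median = (32 + 76) / 2 = 54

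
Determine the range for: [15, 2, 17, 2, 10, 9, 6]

15

Step 1: Identify the maximum value: max = 17
Step 2: Identify the minimum value: min = 2
Step 3: Range = max - min = 17 - 2 = 15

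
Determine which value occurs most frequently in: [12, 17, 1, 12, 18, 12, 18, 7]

12

Step 1: Count the frequency of each value:
  1: appears 1 time(s)
  7: appears 1 time(s)
  12: appears 3 time(s)
  17: appears 1 time(s)
  18: appears 2 time(s)
Step 2: The value 12 appears most frequently (3 times).
Step 3: Mode = 12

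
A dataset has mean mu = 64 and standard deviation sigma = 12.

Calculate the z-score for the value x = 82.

1.5

Step 1: Recall the z-score formula: z = (x - mu) / sigma
Step 2: Substitute values: z = (82 - 64) / 12
Step 3: z = 18 / 12 = 1.5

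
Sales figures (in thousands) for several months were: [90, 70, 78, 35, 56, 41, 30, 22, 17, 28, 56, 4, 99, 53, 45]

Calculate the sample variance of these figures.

744.6381

Step 1: Compute the mean: (90 + 70 + 78 + 35 + 56 + 41 + 30 + 22 + 17 + 28 + 56 + 4 + 99 + 53 + 45) / 15 = 48.2667
Step 2: Compute squared deviations from the mean:
  (90 - 48.2667)^2 = 1741.6711
  (70 - 48.2667)^2 = 472.3378
  (78 - 48.2667)^2 = 884.0711
  (35 - 48.2667)^2 = 176.0044
  (56 - 48.2667)^2 = 59.8044
  (41 - 48.2667)^2 = 52.8044
  (30 - 48.2667)^2 = 333.6711
  (22 - 48.2667)^2 = 689.9378
  (17 - 48.2667)^2 = 977.6044
  (28 - 48.2667)^2 = 410.7378
  (56 - 48.2667)^2 = 59.8044
  (4 - 48.2667)^2 = 1959.5378
  (99 - 48.2667)^2 = 2573.8711
  (53 - 48.2667)^2 = 22.4044
  (45 - 48.2667)^2 = 10.6711
Step 3: Sum of squared deviations = 10424.9333
Step 4: Sample variance = 10424.9333 / 14 = 744.6381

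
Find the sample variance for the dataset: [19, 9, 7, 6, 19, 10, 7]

31.6667

Step 1: Compute the mean: (19 + 9 + 7 + 6 + 19 + 10 + 7) / 7 = 11
Step 2: Compute squared deviations from the mean:
  (19 - 11)^2 = 64
  (9 - 11)^2 = 4
  (7 - 11)^2 = 16
  (6 - 11)^2 = 25
  (19 - 11)^2 = 64
  (10 - 11)^2 = 1
  (7 - 11)^2 = 16
Step 3: Sum of squared deviations = 190
Step 4: Sample variance = 190 / 6 = 31.6667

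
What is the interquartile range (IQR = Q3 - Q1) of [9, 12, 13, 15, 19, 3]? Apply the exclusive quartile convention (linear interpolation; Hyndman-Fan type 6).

8.5

Step 1: Sort the data: [3, 9, 12, 13, 15, 19]
Step 2: n = 6
Step 3: Using the exclusive quartile method:
  Q1 = 7.5
  Q2 (median) = 12.5
  Q3 = 16
  IQR = Q3 - Q1 = 16 - 7.5 = 8.5
Step 4: IQR = 8.5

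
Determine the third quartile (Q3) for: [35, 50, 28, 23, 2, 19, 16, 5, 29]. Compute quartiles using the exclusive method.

32

Step 1: Sort the data: [2, 5, 16, 19, 23, 28, 29, 35, 50]
Step 2: n = 9
Step 3: Using the exclusive quartile method:
  Q1 = 10.5
  Q2 (median) = 23
  Q3 = 32
  IQR = Q3 - Q1 = 32 - 10.5 = 21.5
Step 4: Q3 = 32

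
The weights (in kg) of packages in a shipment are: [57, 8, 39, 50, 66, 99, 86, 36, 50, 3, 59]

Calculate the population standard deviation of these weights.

27.5882

Step 1: Compute the mean: 50.2727
Step 2: Sum of squared deviations from the mean: 8372.1818
Step 3: Population variance = 8372.1818 / 11 = 761.1074
Step 4: Standard deviation = sqrt(761.1074) = 27.5882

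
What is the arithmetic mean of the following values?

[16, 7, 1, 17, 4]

9

Step 1: Sum all values: 16 + 7 + 1 + 17 + 4 = 45
Step 2: Count the number of values: n = 5
Step 3: Mean = sum / n = 45 / 5 = 9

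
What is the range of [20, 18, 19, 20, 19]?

2

Step 1: Identify the maximum value: max = 20
Step 2: Identify the minimum value: min = 18
Step 3: Range = max - min = 20 - 18 = 2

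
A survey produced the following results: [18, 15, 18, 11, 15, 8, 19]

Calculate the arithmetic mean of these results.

14.8571

Step 1: Sum all values: 18 + 15 + 18 + 11 + 15 + 8 + 19 = 104
Step 2: Count the number of values: n = 7
Step 3: Mean = sum / n = 104 / 7 = 14.8571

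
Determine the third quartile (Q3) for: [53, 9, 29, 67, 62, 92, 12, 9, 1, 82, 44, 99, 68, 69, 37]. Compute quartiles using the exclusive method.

69

Step 1: Sort the data: [1, 9, 9, 12, 29, 37, 44, 53, 62, 67, 68, 69, 82, 92, 99]
Step 2: n = 15
Step 3: Using the exclusive quartile method:
  Q1 = 12
  Q2 (median) = 53
  Q3 = 69
  IQR = Q3 - Q1 = 69 - 12 = 57
Step 4: Q3 = 69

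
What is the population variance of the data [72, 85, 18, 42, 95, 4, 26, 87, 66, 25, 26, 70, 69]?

846.6746

Step 1: Compute the mean: (72 + 85 + 18 + 42 + 95 + 4 + 26 + 87 + 66 + 25 + 26 + 70 + 69) / 13 = 52.6923
Step 2: Compute squared deviations from the mean:
  (72 - 52.6923)^2 = 372.787
  (85 - 52.6923)^2 = 1043.787
  (18 - 52.6923)^2 = 1203.5562
  (42 - 52.6923)^2 = 114.3254
  (95 - 52.6923)^2 = 1789.9408
  (4 - 52.6923)^2 = 2370.9408
  (26 - 52.6923)^2 = 712.4793
  (87 - 52.6923)^2 = 1177.0178
  (66 - 52.6923)^2 = 177.0947
  (25 - 52.6923)^2 = 766.8639
  (26 - 52.6923)^2 = 712.4793
  (70 - 52.6923)^2 = 299.5562
  (69 - 52.6923)^2 = 265.9408
Step 3: Sum of squared deviations = 11006.7692
Step 4: Population variance = 11006.7692 / 13 = 846.6746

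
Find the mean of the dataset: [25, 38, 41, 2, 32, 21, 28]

26.7143

Step 1: Sum all values: 25 + 38 + 41 + 2 + 32 + 21 + 28 = 187
Step 2: Count the number of values: n = 7
Step 3: Mean = sum / n = 187 / 7 = 26.7143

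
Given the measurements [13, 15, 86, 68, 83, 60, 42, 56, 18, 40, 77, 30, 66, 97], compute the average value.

53.6429

Step 1: Sum all values: 13 + 15 + 86 + 68 + 83 + 60 + 42 + 56 + 18 + 40 + 77 + 30 + 66 + 97 = 751
Step 2: Count the number of values: n = 14
Step 3: Mean = sum / n = 751 / 14 = 53.6429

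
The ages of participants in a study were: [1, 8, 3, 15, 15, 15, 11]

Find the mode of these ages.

15

Step 1: Count the frequency of each value:
  1: appears 1 time(s)
  3: appears 1 time(s)
  8: appears 1 time(s)
  11: appears 1 time(s)
  15: appears 3 time(s)
Step 2: The value 15 appears most frequently (3 times).
Step 3: Mode = 15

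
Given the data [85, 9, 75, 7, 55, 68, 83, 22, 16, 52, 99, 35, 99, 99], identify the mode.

99

Step 1: Count the frequency of each value:
  7: appears 1 time(s)
  9: appears 1 time(s)
  16: appears 1 time(s)
  22: appears 1 time(s)
  35: appears 1 time(s)
  52: appears 1 time(s)
  55: appears 1 time(s)
  68: appears 1 time(s)
  75: appears 1 time(s)
  83: appears 1 time(s)
  85: appears 1 time(s)
  99: appears 3 time(s)
Step 2: The value 99 appears most frequently (3 times).
Step 3: Mode = 99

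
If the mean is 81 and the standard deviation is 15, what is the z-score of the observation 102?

1.4

Step 1: Recall the z-score formula: z = (x - mu) / sigma
Step 2: Substitute values: z = (102 - 81) / 15
Step 3: z = 21 / 15 = 1.4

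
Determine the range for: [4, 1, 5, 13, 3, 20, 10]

19

Step 1: Identify the maximum value: max = 20
Step 2: Identify the minimum value: min = 1
Step 3: Range = max - min = 20 - 1 = 19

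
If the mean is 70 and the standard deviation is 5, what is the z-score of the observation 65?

-1

Step 1: Recall the z-score formula: z = (x - mu) / sigma
Step 2: Substitute values: z = (65 - 70) / 5
Step 3: z = -5 / 5 = -1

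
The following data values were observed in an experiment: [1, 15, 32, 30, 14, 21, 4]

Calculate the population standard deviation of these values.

11.0028

Step 1: Compute the mean: 16.7143
Step 2: Sum of squared deviations from the mean: 847.4286
Step 3: Population variance = 847.4286 / 7 = 121.0612
Step 4: Standard deviation = sqrt(121.0612) = 11.0028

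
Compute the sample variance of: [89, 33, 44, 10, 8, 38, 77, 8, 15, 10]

872.1778

Step 1: Compute the mean: (89 + 33 + 44 + 10 + 8 + 38 + 77 + 8 + 15 + 10) / 10 = 33.2
Step 2: Compute squared deviations from the mean:
  (89 - 33.2)^2 = 3113.64
  (33 - 33.2)^2 = 0.04
  (44 - 33.2)^2 = 116.64
  (10 - 33.2)^2 = 538.24
  (8 - 33.2)^2 = 635.04
  (38 - 33.2)^2 = 23.04
  (77 - 33.2)^2 = 1918.44
  (8 - 33.2)^2 = 635.04
  (15 - 33.2)^2 = 331.24
  (10 - 33.2)^2 = 538.24
Step 3: Sum of squared deviations = 7849.6
Step 4: Sample variance = 7849.6 / 9 = 872.1778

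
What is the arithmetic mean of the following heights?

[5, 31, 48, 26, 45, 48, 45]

35.4286

Step 1: Sum all values: 5 + 31 + 48 + 26 + 45 + 48 + 45 = 248
Step 2: Count the number of values: n = 7
Step 3: Mean = sum / n = 248 / 7 = 35.4286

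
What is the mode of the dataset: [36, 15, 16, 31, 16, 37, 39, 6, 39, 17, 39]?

39

Step 1: Count the frequency of each value:
  6: appears 1 time(s)
  15: appears 1 time(s)
  16: appears 2 time(s)
  17: appears 1 time(s)
  31: appears 1 time(s)
  36: appears 1 time(s)
  37: appears 1 time(s)
  39: appears 3 time(s)
Step 2: The value 39 appears most frequently (3 times).
Step 3: Mode = 39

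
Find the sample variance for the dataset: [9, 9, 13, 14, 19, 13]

13.7667

Step 1: Compute the mean: (9 + 9 + 13 + 14 + 19 + 13) / 6 = 12.8333
Step 2: Compute squared deviations from the mean:
  (9 - 12.8333)^2 = 14.6944
  (9 - 12.8333)^2 = 14.6944
  (13 - 12.8333)^2 = 0.0278
  (14 - 12.8333)^2 = 1.3611
  (19 - 12.8333)^2 = 38.0278
  (13 - 12.8333)^2 = 0.0278
Step 3: Sum of squared deviations = 68.8333
Step 4: Sample variance = 68.8333 / 5 = 13.7667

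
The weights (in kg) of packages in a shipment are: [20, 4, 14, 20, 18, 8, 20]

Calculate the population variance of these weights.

36.4082

Step 1: Compute the mean: (20 + 4 + 14 + 20 + 18 + 8 + 20) / 7 = 14.8571
Step 2: Compute squared deviations from the mean:
  (20 - 14.8571)^2 = 26.449
  (4 - 14.8571)^2 = 117.8776
  (14 - 14.8571)^2 = 0.7347
  (20 - 14.8571)^2 = 26.449
  (18 - 14.8571)^2 = 9.8776
  (8 - 14.8571)^2 = 47.0204
  (20 - 14.8571)^2 = 26.449
Step 3: Sum of squared deviations = 254.8571
Step 4: Population variance = 254.8571 / 7 = 36.4082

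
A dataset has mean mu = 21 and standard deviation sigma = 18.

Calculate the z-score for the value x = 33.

0.6667

Step 1: Recall the z-score formula: z = (x - mu) / sigma
Step 2: Substitute values: z = (33 - 21) / 18
Step 3: z = 12 / 18 = 0.6667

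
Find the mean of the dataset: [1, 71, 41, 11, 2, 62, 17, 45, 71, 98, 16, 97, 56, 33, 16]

42.4667

Step 1: Sum all values: 1 + 71 + 41 + 11 + 2 + 62 + 17 + 45 + 71 + 98 + 16 + 97 + 56 + 33 + 16 = 637
Step 2: Count the number of values: n = 15
Step 3: Mean = sum / n = 637 / 15 = 42.4667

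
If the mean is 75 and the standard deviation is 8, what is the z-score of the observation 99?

3

Step 1: Recall the z-score formula: z = (x - mu) / sigma
Step 2: Substitute values: z = (99 - 75) / 8
Step 3: z = 24 / 8 = 3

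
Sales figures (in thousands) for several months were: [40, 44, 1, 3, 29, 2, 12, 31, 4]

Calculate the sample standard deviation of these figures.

17.5008

Step 1: Compute the mean: 18.4444
Step 2: Sum of squared deviations from the mean: 2450.2222
Step 3: Sample variance = 2450.2222 / 8 = 306.2778
Step 4: Standard deviation = sqrt(306.2778) = 17.5008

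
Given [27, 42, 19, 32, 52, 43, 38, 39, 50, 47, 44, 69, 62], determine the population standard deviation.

12.9409

Step 1: Compute the mean: 43.3846
Step 2: Sum of squared deviations from the mean: 2177.0769
Step 3: Population variance = 2177.0769 / 13 = 167.4675
Step 4: Standard deviation = sqrt(167.4675) = 12.9409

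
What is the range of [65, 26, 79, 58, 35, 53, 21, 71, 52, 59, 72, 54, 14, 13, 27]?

66

Step 1: Identify the maximum value: max = 79
Step 2: Identify the minimum value: min = 13
Step 3: Range = max - min = 79 - 13 = 66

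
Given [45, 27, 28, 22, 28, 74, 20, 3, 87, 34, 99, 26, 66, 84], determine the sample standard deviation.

30.0934

Step 1: Compute the mean: 45.9286
Step 2: Sum of squared deviations from the mean: 11772.9286
Step 3: Sample variance = 11772.9286 / 13 = 905.6099
Step 4: Standard deviation = sqrt(905.6099) = 30.0934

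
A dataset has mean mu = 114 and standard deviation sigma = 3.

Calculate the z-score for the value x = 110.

-1.3333

Step 1: Recall the z-score formula: z = (x - mu) / sigma
Step 2: Substitute values: z = (110 - 114) / 3
Step 3: z = -4 / 3 = -1.3333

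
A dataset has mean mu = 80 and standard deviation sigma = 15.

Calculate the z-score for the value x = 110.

2

Step 1: Recall the z-score formula: z = (x - mu) / sigma
Step 2: Substitute values: z = (110 - 80) / 15
Step 3: z = 30 / 15 = 2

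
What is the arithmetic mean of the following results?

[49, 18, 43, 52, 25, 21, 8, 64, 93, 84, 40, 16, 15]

40.6154

Step 1: Sum all values: 49 + 18 + 43 + 52 + 25 + 21 + 8 + 64 + 93 + 84 + 40 + 16 + 15 = 528
Step 2: Count the number of values: n = 13
Step 3: Mean = sum / n = 528 / 13 = 40.6154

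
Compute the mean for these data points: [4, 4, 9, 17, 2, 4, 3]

6.1429

Step 1: Sum all values: 4 + 4 + 9 + 17 + 2 + 4 + 3 = 43
Step 2: Count the number of values: n = 7
Step 3: Mean = sum / n = 43 / 7 = 6.1429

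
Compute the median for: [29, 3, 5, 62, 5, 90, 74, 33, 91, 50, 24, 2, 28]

29

Step 1: Sort the data in ascending order: [2, 3, 5, 5, 24, 28, 29, 33, 50, 62, 74, 90, 91]
Step 2: The number of values is n = 13.
Step 3: Since n is odd, the median is the middle value at position 7: 29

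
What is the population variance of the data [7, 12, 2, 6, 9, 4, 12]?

12.5306

Step 1: Compute the mean: (7 + 12 + 2 + 6 + 9 + 4 + 12) / 7 = 7.4286
Step 2: Compute squared deviations from the mean:
  (7 - 7.4286)^2 = 0.1837
  (12 - 7.4286)^2 = 20.898
  (2 - 7.4286)^2 = 29.4694
  (6 - 7.4286)^2 = 2.0408
  (9 - 7.4286)^2 = 2.4694
  (4 - 7.4286)^2 = 11.7551
  (12 - 7.4286)^2 = 20.898
Step 3: Sum of squared deviations = 87.7143
Step 4: Population variance = 87.7143 / 7 = 12.5306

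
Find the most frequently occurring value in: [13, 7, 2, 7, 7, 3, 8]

7

Step 1: Count the frequency of each value:
  2: appears 1 time(s)
  3: appears 1 time(s)
  7: appears 3 time(s)
  8: appears 1 time(s)
  13: appears 1 time(s)
Step 2: The value 7 appears most frequently (3 times).
Step 3: Mode = 7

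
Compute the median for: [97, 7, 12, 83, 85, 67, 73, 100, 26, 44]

70

Step 1: Sort the data in ascending order: [7, 12, 26, 44, 67, 73, 83, 85, 97, 100]
Step 2: The number of values is n = 10.
Step 3: Since n is even, the median is the average of positions 5 and 6:
  Median = (67 + 73) / 2 = 70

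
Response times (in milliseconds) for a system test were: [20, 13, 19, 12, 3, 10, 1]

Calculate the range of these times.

19

Step 1: Identify the maximum value: max = 20
Step 2: Identify the minimum value: min = 1
Step 3: Range = max - min = 20 - 1 = 19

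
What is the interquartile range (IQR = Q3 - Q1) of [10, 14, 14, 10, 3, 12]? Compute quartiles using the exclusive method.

5.75

Step 1: Sort the data: [3, 10, 10, 12, 14, 14]
Step 2: n = 6
Step 3: Using the exclusive quartile method:
  Q1 = 8.25
  Q2 (median) = 11
  Q3 = 14
  IQR = Q3 - Q1 = 14 - 8.25 = 5.75
Step 4: IQR = 5.75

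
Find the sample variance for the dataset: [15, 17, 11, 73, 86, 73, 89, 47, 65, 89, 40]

929

Step 1: Compute the mean: (15 + 17 + 11 + 73 + 86 + 73 + 89 + 47 + 65 + 89 + 40) / 11 = 55
Step 2: Compute squared deviations from the mean:
  (15 - 55)^2 = 1600
  (17 - 55)^2 = 1444
  (11 - 55)^2 = 1936
  (73 - 55)^2 = 324
  (86 - 55)^2 = 961
  (73 - 55)^2 = 324
  (89 - 55)^2 = 1156
  (47 - 55)^2 = 64
  (65 - 55)^2 = 100
  (89 - 55)^2 = 1156
  (40 - 55)^2 = 225
Step 3: Sum of squared deviations = 9290
Step 4: Sample variance = 9290 / 10 = 929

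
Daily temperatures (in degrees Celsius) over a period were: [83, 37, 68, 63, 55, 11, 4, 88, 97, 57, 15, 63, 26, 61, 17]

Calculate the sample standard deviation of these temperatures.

29.6327

Step 1: Compute the mean: 49.6667
Step 2: Sum of squared deviations from the mean: 12293.3333
Step 3: Sample variance = 12293.3333 / 14 = 878.0952
Step 4: Standard deviation = sqrt(878.0952) = 29.6327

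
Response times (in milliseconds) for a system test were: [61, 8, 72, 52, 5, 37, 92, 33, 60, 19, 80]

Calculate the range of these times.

87

Step 1: Identify the maximum value: max = 92
Step 2: Identify the minimum value: min = 5
Step 3: Range = max - min = 92 - 5 = 87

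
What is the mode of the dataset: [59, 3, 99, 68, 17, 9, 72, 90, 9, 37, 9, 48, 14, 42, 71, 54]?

9

Step 1: Count the frequency of each value:
  3: appears 1 time(s)
  9: appears 3 time(s)
  14: appears 1 time(s)
  17: appears 1 time(s)
  37: appears 1 time(s)
  42: appears 1 time(s)
  48: appears 1 time(s)
  54: appears 1 time(s)
  59: appears 1 time(s)
  68: appears 1 time(s)
  71: appears 1 time(s)
  72: appears 1 time(s)
  90: appears 1 time(s)
  99: appears 1 time(s)
Step 2: The value 9 appears most frequently (3 times).
Step 3: Mode = 9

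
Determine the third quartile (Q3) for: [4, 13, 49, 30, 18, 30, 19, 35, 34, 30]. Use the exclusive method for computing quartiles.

34.25

Step 1: Sort the data: [4, 13, 18, 19, 30, 30, 30, 34, 35, 49]
Step 2: n = 10
Step 3: Using the exclusive quartile method:
  Q1 = 16.75
  Q2 (median) = 30
  Q3 = 34.25
  IQR = Q3 - Q1 = 34.25 - 16.75 = 17.5
Step 4: Q3 = 34.25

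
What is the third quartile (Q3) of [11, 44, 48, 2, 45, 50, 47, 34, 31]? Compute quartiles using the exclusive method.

47.5

Step 1: Sort the data: [2, 11, 31, 34, 44, 45, 47, 48, 50]
Step 2: n = 9
Step 3: Using the exclusive quartile method:
  Q1 = 21
  Q2 (median) = 44
  Q3 = 47.5
  IQR = Q3 - Q1 = 47.5 - 21 = 26.5
Step 4: Q3 = 47.5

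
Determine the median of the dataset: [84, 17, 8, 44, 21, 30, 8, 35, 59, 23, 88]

30

Step 1: Sort the data in ascending order: [8, 8, 17, 21, 23, 30, 35, 44, 59, 84, 88]
Step 2: The number of values is n = 11.
Step 3: Since n is odd, the median is the middle value at position 6: 30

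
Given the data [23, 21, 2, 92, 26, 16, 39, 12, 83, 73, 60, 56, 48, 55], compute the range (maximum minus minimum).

90

Step 1: Identify the maximum value: max = 92
Step 2: Identify the minimum value: min = 2
Step 3: Range = max - min = 92 - 2 = 90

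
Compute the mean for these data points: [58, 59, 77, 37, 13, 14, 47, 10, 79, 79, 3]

43.2727

Step 1: Sum all values: 58 + 59 + 77 + 37 + 13 + 14 + 47 + 10 + 79 + 79 + 3 = 476
Step 2: Count the number of values: n = 11
Step 3: Mean = sum / n = 476 / 11 = 43.2727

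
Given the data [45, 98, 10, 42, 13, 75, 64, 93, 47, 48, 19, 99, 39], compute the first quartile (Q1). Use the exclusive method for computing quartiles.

29

Step 1: Sort the data: [10, 13, 19, 39, 42, 45, 47, 48, 64, 75, 93, 98, 99]
Step 2: n = 13
Step 3: Using the exclusive quartile method:
  Q1 = 29
  Q2 (median) = 47
  Q3 = 84
  IQR = Q3 - Q1 = 84 - 29 = 55
Step 4: Q1 = 29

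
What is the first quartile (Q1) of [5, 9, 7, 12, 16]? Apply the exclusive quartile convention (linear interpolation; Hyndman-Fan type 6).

6

Step 1: Sort the data: [5, 7, 9, 12, 16]
Step 2: n = 5
Step 3: Using the exclusive quartile method:
  Q1 = 6
  Q2 (median) = 9
  Q3 = 14
  IQR = Q3 - Q1 = 14 - 6 = 8
Step 4: Q1 = 6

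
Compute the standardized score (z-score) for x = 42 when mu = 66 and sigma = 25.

-0.96

Step 1: Recall the z-score formula: z = (x - mu) / sigma
Step 2: Substitute values: z = (42 - 66) / 25
Step 3: z = -24 / 25 = -0.96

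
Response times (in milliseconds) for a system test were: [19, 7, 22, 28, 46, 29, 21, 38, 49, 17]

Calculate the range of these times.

42

Step 1: Identify the maximum value: max = 49
Step 2: Identify the minimum value: min = 7
Step 3: Range = max - min = 49 - 7 = 42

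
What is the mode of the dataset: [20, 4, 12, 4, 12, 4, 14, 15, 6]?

4

Step 1: Count the frequency of each value:
  4: appears 3 time(s)
  6: appears 1 time(s)
  12: appears 2 time(s)
  14: appears 1 time(s)
  15: appears 1 time(s)
  20: appears 1 time(s)
Step 2: The value 4 appears most frequently (3 times).
Step 3: Mode = 4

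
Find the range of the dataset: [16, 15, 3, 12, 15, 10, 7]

13

Step 1: Identify the maximum value: max = 16
Step 2: Identify the minimum value: min = 3
Step 3: Range = max - min = 16 - 3 = 13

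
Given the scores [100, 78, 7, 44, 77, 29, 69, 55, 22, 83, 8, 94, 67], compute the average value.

56.3846

Step 1: Sum all values: 100 + 78 + 7 + 44 + 77 + 29 + 69 + 55 + 22 + 83 + 8 + 94 + 67 = 733
Step 2: Count the number of values: n = 13
Step 3: Mean = sum / n = 733 / 13 = 56.3846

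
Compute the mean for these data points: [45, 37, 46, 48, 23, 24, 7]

32.8571

Step 1: Sum all values: 45 + 37 + 46 + 48 + 23 + 24 + 7 = 230
Step 2: Count the number of values: n = 7
Step 3: Mean = sum / n = 230 / 7 = 32.8571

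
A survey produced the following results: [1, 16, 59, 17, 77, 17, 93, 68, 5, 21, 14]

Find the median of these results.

17

Step 1: Sort the data in ascending order: [1, 5, 14, 16, 17, 17, 21, 59, 68, 77, 93]
Step 2: The number of values is n = 11.
Step 3: Since n is odd, the median is the middle value at position 6: 17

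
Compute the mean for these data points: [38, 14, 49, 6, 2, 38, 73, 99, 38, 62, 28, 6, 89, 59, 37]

42.5333

Step 1: Sum all values: 38 + 14 + 49 + 6 + 2 + 38 + 73 + 99 + 38 + 62 + 28 + 6 + 89 + 59 + 37 = 638
Step 2: Count the number of values: n = 15
Step 3: Mean = sum / n = 638 / 15 = 42.5333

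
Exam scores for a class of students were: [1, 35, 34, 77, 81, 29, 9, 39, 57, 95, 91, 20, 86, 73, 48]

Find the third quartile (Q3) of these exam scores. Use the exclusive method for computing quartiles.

81

Step 1: Sort the data: [1, 9, 20, 29, 34, 35, 39, 48, 57, 73, 77, 81, 86, 91, 95]
Step 2: n = 15
Step 3: Using the exclusive quartile method:
  Q1 = 29
  Q2 (median) = 48
  Q3 = 81
  IQR = Q3 - Q1 = 81 - 29 = 52
Step 4: Q3 = 81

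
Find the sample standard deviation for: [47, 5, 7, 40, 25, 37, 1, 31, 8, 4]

17.3734

Step 1: Compute the mean: 20.5
Step 2: Sum of squared deviations from the mean: 2716.5
Step 3: Sample variance = 2716.5 / 9 = 301.8333
Step 4: Standard deviation = sqrt(301.8333) = 17.3734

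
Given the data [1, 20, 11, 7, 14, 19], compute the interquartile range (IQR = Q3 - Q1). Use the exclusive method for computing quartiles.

13.75

Step 1: Sort the data: [1, 7, 11, 14, 19, 20]
Step 2: n = 6
Step 3: Using the exclusive quartile method:
  Q1 = 5.5
  Q2 (median) = 12.5
  Q3 = 19.25
  IQR = Q3 - Q1 = 19.25 - 5.5 = 13.75
Step 4: IQR = 13.75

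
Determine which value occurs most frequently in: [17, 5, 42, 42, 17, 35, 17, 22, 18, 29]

17

Step 1: Count the frequency of each value:
  5: appears 1 time(s)
  17: appears 3 time(s)
  18: appears 1 time(s)
  22: appears 1 time(s)
  29: appears 1 time(s)
  35: appears 1 time(s)
  42: appears 2 time(s)
Step 2: The value 17 appears most frequently (3 times).
Step 3: Mode = 17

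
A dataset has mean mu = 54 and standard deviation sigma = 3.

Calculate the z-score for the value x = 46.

-2.6667

Step 1: Recall the z-score formula: z = (x - mu) / sigma
Step 2: Substitute values: z = (46 - 54) / 3
Step 3: z = -8 / 3 = -2.6667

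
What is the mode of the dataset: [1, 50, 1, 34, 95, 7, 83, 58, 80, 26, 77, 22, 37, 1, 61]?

1

Step 1: Count the frequency of each value:
  1: appears 3 time(s)
  7: appears 1 time(s)
  22: appears 1 time(s)
  26: appears 1 time(s)
  34: appears 1 time(s)
  37: appears 1 time(s)
  50: appears 1 time(s)
  58: appears 1 time(s)
  61: appears 1 time(s)
  77: appears 1 time(s)
  80: appears 1 time(s)
  83: appears 1 time(s)
  95: appears 1 time(s)
Step 2: The value 1 appears most frequently (3 times).
Step 3: Mode = 1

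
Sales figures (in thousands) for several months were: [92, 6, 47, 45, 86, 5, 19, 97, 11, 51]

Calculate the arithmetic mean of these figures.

45.9

Step 1: Sum all values: 92 + 6 + 47 + 45 + 86 + 5 + 19 + 97 + 11 + 51 = 459
Step 2: Count the number of values: n = 10
Step 3: Mean = sum / n = 459 / 10 = 45.9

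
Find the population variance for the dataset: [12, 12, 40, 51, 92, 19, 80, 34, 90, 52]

844.16

Step 1: Compute the mean: (12 + 12 + 40 + 51 + 92 + 19 + 80 + 34 + 90 + 52) / 10 = 48.2
Step 2: Compute squared deviations from the mean:
  (12 - 48.2)^2 = 1310.44
  (12 - 48.2)^2 = 1310.44
  (40 - 48.2)^2 = 67.24
  (51 - 48.2)^2 = 7.84
  (92 - 48.2)^2 = 1918.44
  (19 - 48.2)^2 = 852.64
  (80 - 48.2)^2 = 1011.24
  (34 - 48.2)^2 = 201.64
  (90 - 48.2)^2 = 1747.24
  (52 - 48.2)^2 = 14.44
Step 3: Sum of squared deviations = 8441.6
Step 4: Population variance = 8441.6 / 10 = 844.16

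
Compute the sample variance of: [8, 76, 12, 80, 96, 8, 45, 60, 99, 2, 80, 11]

1442.8106

Step 1: Compute the mean: (8 + 76 + 12 + 80 + 96 + 8 + 45 + 60 + 99 + 2 + 80 + 11) / 12 = 48.0833
Step 2: Compute squared deviations from the mean:
  (8 - 48.0833)^2 = 1606.6736
  (76 - 48.0833)^2 = 779.3403
  (12 - 48.0833)^2 = 1302.0069
  (80 - 48.0833)^2 = 1018.6736
  (96 - 48.0833)^2 = 2296.0069
  (8 - 48.0833)^2 = 1606.6736
  (45 - 48.0833)^2 = 9.5069
  (60 - 48.0833)^2 = 142.0069
  (99 - 48.0833)^2 = 2592.5069
  (2 - 48.0833)^2 = 2123.6736
  (80 - 48.0833)^2 = 1018.6736
  (11 - 48.0833)^2 = 1375.1736
Step 3: Sum of squared deviations = 15870.9167
Step 4: Sample variance = 15870.9167 / 11 = 1442.8106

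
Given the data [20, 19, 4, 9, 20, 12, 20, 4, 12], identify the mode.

20

Step 1: Count the frequency of each value:
  4: appears 2 time(s)
  9: appears 1 time(s)
  12: appears 2 time(s)
  19: appears 1 time(s)
  20: appears 3 time(s)
Step 2: The value 20 appears most frequently (3 times).
Step 3: Mode = 20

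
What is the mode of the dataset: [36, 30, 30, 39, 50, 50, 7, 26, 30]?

30

Step 1: Count the frequency of each value:
  7: appears 1 time(s)
  26: appears 1 time(s)
  30: appears 3 time(s)
  36: appears 1 time(s)
  39: appears 1 time(s)
  50: appears 2 time(s)
Step 2: The value 30 appears most frequently (3 times).
Step 3: Mode = 30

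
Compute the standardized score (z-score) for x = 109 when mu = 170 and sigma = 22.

-2.7727

Step 1: Recall the z-score formula: z = (x - mu) / sigma
Step 2: Substitute values: z = (109 - 170) / 22
Step 3: z = -61 / 22 = -2.7727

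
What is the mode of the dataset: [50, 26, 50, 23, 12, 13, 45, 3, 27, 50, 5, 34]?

50

Step 1: Count the frequency of each value:
  3: appears 1 time(s)
  5: appears 1 time(s)
  12: appears 1 time(s)
  13: appears 1 time(s)
  23: appears 1 time(s)
  26: appears 1 time(s)
  27: appears 1 time(s)
  34: appears 1 time(s)
  45: appears 1 time(s)
  50: appears 3 time(s)
Step 2: The value 50 appears most frequently (3 times).
Step 3: Mode = 50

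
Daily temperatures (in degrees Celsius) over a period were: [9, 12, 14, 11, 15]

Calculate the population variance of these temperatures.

4.56

Step 1: Compute the mean: (9 + 12 + 14 + 11 + 15) / 5 = 12.2
Step 2: Compute squared deviations from the mean:
  (9 - 12.2)^2 = 10.24
  (12 - 12.2)^2 = 0.04
  (14 - 12.2)^2 = 3.24
  (11 - 12.2)^2 = 1.44
  (15 - 12.2)^2 = 7.84
Step 3: Sum of squared deviations = 22.8
Step 4: Population variance = 22.8 / 5 = 4.56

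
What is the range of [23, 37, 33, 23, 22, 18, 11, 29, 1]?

36

Step 1: Identify the maximum value: max = 37
Step 2: Identify the minimum value: min = 1
Step 3: Range = max - min = 37 - 1 = 36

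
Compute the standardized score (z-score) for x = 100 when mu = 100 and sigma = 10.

0

Step 1: Recall the z-score formula: z = (x - mu) / sigma
Step 2: Substitute values: z = (100 - 100) / 10
Step 3: z = 0 / 10 = 0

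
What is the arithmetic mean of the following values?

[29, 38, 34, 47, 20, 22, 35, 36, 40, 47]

34.8

Step 1: Sum all values: 29 + 38 + 34 + 47 + 20 + 22 + 35 + 36 + 40 + 47 = 348
Step 2: Count the number of values: n = 10
Step 3: Mean = sum / n = 348 / 10 = 34.8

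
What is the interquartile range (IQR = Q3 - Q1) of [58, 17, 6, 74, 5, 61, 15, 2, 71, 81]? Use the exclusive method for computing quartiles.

66

Step 1: Sort the data: [2, 5, 6, 15, 17, 58, 61, 71, 74, 81]
Step 2: n = 10
Step 3: Using the exclusive quartile method:
  Q1 = 5.75
  Q2 (median) = 37.5
  Q3 = 71.75
  IQR = Q3 - Q1 = 71.75 - 5.75 = 66
Step 4: IQR = 66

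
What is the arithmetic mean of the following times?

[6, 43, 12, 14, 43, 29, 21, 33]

25.125

Step 1: Sum all values: 6 + 43 + 12 + 14 + 43 + 29 + 21 + 33 = 201
Step 2: Count the number of values: n = 8
Step 3: Mean = sum / n = 201 / 8 = 25.125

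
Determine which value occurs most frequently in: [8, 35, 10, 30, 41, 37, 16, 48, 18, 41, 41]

41

Step 1: Count the frequency of each value:
  8: appears 1 time(s)
  10: appears 1 time(s)
  16: appears 1 time(s)
  18: appears 1 time(s)
  30: appears 1 time(s)
  35: appears 1 time(s)
  37: appears 1 time(s)
  41: appears 3 time(s)
  48: appears 1 time(s)
Step 2: The value 41 appears most frequently (3 times).
Step 3: Mode = 41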